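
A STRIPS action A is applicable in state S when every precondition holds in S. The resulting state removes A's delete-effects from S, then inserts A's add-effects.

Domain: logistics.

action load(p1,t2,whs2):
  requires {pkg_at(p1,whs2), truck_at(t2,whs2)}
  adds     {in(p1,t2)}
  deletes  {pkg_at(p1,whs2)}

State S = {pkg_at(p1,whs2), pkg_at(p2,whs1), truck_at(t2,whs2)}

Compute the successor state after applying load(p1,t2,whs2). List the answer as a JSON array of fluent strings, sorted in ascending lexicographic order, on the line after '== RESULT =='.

Progress:
  pre ⊆ S: {pkg_at(p1,whs2), truck_at(t2,whs2)} ⊆ S  — applicable
  S \ del = {pkg_at(p2,whs1), truck_at(t2,whs2)}
  ∪ add   = {in(p1,t2), pkg_at(p2,whs1), truck_at(t2,whs2)}

== RESULT ==
["in(p1,t2)", "pkg_at(p2,whs1)", "truck_at(t2,whs2)"]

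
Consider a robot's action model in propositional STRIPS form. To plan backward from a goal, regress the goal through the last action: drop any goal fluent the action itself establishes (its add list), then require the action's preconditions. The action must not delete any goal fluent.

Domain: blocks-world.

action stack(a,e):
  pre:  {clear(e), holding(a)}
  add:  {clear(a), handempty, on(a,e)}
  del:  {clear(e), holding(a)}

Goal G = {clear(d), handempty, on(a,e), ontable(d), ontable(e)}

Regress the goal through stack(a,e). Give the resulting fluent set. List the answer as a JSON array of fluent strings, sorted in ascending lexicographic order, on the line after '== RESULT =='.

Regress:
  G ∩ del = {}  (empty — regression defined)
  G \ add = {clear(d), handempty, on(a,e), ontable(d), ontable(e)} \ {clear(a), handempty, on(a,e)} = {clear(d), ontable(d), ontable(e)}
  ∪ pre   = {clear(d), ontable(d), ontable(e)} ∪ {clear(e), holding(a)}
          = {clear(d), clear(e), holding(a), ontable(d), ontable(e)}

== RESULT ==
["clear(d)", "clear(e)", "holding(a)", "ontable(d)", "ontable(e)"]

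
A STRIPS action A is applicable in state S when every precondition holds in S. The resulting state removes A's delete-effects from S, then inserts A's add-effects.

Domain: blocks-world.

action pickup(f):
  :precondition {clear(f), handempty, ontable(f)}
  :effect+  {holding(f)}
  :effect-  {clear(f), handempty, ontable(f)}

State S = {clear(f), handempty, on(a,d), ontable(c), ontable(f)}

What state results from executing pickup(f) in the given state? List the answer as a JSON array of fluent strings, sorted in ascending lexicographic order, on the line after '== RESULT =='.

Compute (S \ del) ∪ add:
  pre ⊆ S: {clear(f), handempty, ontable(f)} ⊆ S  — applicable
  S \ del = {on(a,d), ontable(c)}
  ∪ add   = {holding(f), on(a,d), ontable(c)}

== RESULT ==
["holding(f)", "on(a,d)", "ontable(c)"]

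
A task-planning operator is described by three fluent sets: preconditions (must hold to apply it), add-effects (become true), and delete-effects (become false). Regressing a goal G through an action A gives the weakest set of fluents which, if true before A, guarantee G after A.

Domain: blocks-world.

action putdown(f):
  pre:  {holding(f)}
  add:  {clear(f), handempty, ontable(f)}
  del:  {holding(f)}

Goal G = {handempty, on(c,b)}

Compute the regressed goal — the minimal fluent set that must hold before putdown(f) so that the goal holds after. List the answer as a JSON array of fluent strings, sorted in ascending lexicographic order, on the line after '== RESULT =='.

Regress:
  G ∩ del = {}  (empty — regression defined)
  G \ add = {handempty, on(c,b)} \ {clear(f), handempty, ontable(f)} = {on(c,b)}
  ∪ pre   = {on(c,b)} ∪ {holding(f)}
          = {holding(f), on(c,b)}

== RESULT ==
["holding(f)", "on(c,b)"]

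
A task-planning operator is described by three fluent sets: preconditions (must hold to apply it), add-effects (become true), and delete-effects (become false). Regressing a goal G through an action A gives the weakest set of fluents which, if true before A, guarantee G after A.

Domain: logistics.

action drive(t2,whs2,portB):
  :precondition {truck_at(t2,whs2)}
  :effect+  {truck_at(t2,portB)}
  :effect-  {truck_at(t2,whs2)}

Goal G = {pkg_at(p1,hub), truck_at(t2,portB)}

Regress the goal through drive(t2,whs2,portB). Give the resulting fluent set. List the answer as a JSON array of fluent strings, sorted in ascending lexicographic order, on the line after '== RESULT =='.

Compute (G \ add) ∪ pre:
  G ∩ del = {}  (empty — regression defined)
  G \ add = {pkg_at(p1,hub), truck_at(t2,portB)} \ {truck_at(t2,portB)} = {pkg_at(p1,hub)}
  ∪ pre   = {pkg_at(p1,hub)} ∪ {truck_at(t2,whs2)}
          = {pkg_at(p1,hub), truck_at(t2,whs2)}

== RESULT ==
["pkg_at(p1,hub)", "truck_at(t2,whs2)"]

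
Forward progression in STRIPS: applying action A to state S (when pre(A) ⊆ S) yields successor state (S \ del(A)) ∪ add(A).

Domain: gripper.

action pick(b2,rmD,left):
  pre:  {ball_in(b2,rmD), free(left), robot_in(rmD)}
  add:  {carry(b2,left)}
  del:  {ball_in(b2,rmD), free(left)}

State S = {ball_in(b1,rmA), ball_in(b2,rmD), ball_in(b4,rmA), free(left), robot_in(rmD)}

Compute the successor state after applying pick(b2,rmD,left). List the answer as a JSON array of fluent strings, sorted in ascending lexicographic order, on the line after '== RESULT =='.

Progress:
  pre ⊆ S: {ball_in(b2,rmD), free(left), robot_in(rmD)} ⊆ S  — applicable
  S \ del = {ball_in(b1,rmA), ball_in(b4,rmA), robot_in(rmD)}
  ∪ add   = {ball_in(b1,rmA), ball_in(b4,rmA), carry(b2,left), robot_in(rmD)}

== RESULT ==
["ball_in(b1,rmA)", "ball_in(b4,rmA)", "carry(b2,left)", "robot_in(rmD)"]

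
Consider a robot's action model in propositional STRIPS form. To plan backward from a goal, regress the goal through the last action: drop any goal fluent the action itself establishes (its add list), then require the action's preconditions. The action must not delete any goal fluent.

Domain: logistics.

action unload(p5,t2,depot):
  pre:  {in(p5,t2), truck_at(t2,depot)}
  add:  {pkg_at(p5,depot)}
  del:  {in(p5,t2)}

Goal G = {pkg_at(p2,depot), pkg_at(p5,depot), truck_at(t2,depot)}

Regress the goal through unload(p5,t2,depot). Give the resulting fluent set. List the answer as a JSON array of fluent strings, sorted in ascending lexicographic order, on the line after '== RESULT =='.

Regress:
  G ∩ del = {}  (empty — regression defined)
  G \ add = {pkg_at(p2,depot), pkg_at(p5,depot), truck_at(t2,depot)} \ {pkg_at(p5,depot)} = {pkg_at(p2,depot), truck_at(t2,depot)}
  ∪ pre   = {pkg_at(p2,depot), truck_at(t2,depot)} ∪ {in(p5,t2), truck_at(t2,depot)}
          = {in(p5,t2), pkg_at(p2,depot), truck_at(t2,depot)}

== RESULT ==
["in(p5,t2)", "pkg_at(p2,depot)", "truck_at(t2,depot)"]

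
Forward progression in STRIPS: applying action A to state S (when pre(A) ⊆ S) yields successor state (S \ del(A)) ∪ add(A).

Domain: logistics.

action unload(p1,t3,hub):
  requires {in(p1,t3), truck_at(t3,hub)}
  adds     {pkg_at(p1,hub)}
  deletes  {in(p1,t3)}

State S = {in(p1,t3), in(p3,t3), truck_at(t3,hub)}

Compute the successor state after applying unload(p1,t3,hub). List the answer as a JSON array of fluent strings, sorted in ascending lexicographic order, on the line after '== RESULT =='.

Compute (S \ del) ∪ add:
  pre ⊆ S: {in(p1,t3), truck_at(t3,hub)} ⊆ S  — applicable
  S \ del = {in(p3,t3), truck_at(t3,hub)}
  ∪ add   = {in(p3,t3), pkg_at(p1,hub), truck_at(t3,hub)}

== RESULT ==
["in(p3,t3)", "pkg_at(p1,hub)", "truck_at(t3,hub)"]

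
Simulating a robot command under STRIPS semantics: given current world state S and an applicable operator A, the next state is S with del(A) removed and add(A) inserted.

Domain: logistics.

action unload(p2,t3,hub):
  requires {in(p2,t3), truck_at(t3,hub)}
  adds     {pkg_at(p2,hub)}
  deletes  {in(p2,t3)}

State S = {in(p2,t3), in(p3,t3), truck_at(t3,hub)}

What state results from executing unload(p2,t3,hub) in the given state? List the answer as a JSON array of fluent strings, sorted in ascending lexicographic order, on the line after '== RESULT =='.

Progress:
  pre ⊆ S: {in(p2,t3), truck_at(t3,hub)} ⊆ S  — applicable
  S \ del = {in(p3,t3), truck_at(t3,hub)}
  ∪ add   = {in(p3,t3), pkg_at(p2,hub), truck_at(t3,hub)}

== RESULT ==
["in(p3,t3)", "pkg_at(p2,hub)", "truck_at(t3,hub)"]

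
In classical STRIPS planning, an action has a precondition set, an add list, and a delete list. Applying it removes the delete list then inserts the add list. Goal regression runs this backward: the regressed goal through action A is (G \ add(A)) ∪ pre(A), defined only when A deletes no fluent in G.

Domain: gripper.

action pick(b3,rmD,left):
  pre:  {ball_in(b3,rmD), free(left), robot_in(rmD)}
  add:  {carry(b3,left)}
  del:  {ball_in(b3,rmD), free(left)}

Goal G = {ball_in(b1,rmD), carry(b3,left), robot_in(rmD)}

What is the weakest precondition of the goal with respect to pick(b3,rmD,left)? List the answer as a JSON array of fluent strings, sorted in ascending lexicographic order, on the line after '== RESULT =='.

Regress:
  G ∩ del = {}  (empty — regression defined)
  G \ add = {ball_in(b1,rmD), carry(b3,left), robot_in(rmD)} \ {carry(b3,left)} = {ball_in(b1,rmD), robot_in(rmD)}
  ∪ pre   = {ball_in(b1,rmD), robot_in(rmD)} ∪ {ball_in(b3,rmD), free(left), robot_in(rmD)}
          = {ball_in(b1,rmD), ball_in(b3,rmD), free(left), robot_in(rmD)}

== RESULT ==
["ball_in(b1,rmD)", "ball_in(b3,rmD)", "free(left)", "robot_in(rmD)"]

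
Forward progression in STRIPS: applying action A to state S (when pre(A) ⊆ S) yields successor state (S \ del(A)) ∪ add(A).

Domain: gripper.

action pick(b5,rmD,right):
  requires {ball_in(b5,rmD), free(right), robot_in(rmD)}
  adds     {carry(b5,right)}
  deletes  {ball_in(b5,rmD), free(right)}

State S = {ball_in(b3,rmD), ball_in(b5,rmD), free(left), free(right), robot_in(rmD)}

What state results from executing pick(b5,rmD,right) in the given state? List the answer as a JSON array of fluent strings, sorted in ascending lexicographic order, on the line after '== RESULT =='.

Compute (S \ del) ∪ add:
  pre ⊆ S: {ball_in(b5,rmD), free(right), robot_in(rmD)} ⊆ S  — applicable
  S \ del = {ball_in(b3,rmD), free(left), robot_in(rmD)}
  ∪ add   = {ball_in(b3,rmD), carry(b5,right), free(left), robot_in(rmD)}

== RESULT ==
["ball_in(b3,rmD)", "carry(b5,right)", "free(left)", "robot_in(rmD)"]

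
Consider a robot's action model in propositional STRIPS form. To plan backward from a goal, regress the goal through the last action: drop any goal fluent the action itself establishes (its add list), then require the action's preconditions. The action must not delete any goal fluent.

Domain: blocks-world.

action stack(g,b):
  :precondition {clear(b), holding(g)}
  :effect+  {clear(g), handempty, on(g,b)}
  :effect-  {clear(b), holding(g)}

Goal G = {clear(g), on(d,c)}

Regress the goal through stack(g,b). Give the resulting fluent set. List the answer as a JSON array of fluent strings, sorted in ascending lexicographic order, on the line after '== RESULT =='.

Compute (G \ add) ∪ pre:
  G ∩ del = {}  (empty — regression defined)
  G \ add = {clear(g), on(d,c)} \ {clear(g), handempty, on(g,b)} = {on(d,c)}
  ∪ pre   = {on(d,c)} ∪ {clear(b), holding(g)}
          = {clear(b), holding(g), on(d,c)}

== RESULT ==
["clear(b)", "holding(g)", "on(d,c)"]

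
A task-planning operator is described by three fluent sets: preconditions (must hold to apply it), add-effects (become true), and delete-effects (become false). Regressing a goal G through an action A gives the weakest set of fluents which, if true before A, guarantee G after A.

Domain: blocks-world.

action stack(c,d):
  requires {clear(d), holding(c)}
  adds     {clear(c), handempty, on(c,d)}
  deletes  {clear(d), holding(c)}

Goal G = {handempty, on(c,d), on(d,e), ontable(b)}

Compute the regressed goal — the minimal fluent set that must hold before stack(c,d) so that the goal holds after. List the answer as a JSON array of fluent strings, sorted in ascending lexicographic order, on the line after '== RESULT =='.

Compute (G \ add) ∪ pre:
  G ∩ del = {}  (empty — regression defined)
  G \ add = {handempty, on(c,d), on(d,e), ontable(b)} \ {clear(c), handempty, on(c,d)} = {on(d,e), ontable(b)}
  ∪ pre   = {on(d,e), ontable(b)} ∪ {clear(d), holding(c)}
          = {clear(d), holding(c), on(d,e), ontable(b)}

== RESULT ==
["clear(d)", "holding(c)", "on(d,e)", "ontable(b)"]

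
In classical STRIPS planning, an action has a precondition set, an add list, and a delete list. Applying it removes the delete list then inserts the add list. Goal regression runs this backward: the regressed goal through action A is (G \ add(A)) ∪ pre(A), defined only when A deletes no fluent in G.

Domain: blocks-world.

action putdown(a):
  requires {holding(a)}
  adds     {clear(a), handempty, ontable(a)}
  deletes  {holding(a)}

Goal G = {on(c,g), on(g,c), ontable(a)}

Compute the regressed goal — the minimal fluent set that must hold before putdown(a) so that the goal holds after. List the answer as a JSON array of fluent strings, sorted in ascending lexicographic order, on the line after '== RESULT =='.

Regress:
  G ∩ del = {}  (empty — regression defined)
  G \ add = {on(c,g), on(g,c), ontable(a)} \ {clear(a), handempty, ontable(a)} = {on(c,g), on(g,c)}
  ∪ pre   = {on(c,g), on(g,c)} ∪ {holding(a)}
          = {holding(a), on(c,g), on(g,c)}

== RESULT ==
["holding(a)", "on(c,g)", "on(g,c)"]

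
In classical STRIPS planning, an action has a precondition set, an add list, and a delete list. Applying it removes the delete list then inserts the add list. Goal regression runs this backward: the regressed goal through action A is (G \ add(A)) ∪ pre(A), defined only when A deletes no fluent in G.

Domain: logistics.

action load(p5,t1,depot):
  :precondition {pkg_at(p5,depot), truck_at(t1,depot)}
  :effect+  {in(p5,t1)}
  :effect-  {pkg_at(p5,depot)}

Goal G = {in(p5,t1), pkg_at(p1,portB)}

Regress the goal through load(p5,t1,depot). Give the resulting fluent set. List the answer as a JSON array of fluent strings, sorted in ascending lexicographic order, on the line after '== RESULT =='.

Compute (G \ add) ∪ pre:
  G ∩ del = {}  (empty — regression defined)
  G \ add = {in(p5,t1), pkg_at(p1,portB)} \ {in(p5,t1)} = {pkg_at(p1,portB)}
  ∪ pre   = {pkg_at(p1,portB)} ∪ {pkg_at(p5,depot), truck_at(t1,depot)}
          = {pkg_at(p1,portB), pkg_at(p5,depot), truck_at(t1,depot)}

== RESULT ==
["pkg_at(p1,portB)", "pkg_at(p5,depot)", "truck_at(t1,depot)"]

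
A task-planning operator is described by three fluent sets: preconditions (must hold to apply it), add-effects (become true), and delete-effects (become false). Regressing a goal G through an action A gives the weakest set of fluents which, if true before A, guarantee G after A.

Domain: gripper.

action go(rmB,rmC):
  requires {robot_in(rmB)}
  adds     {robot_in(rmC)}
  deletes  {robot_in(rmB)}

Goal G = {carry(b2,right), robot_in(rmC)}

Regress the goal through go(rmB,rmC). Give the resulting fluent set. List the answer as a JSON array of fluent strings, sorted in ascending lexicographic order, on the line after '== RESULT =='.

Compute (G \ add) ∪ pre:
  G ∩ del = {}  (empty — regression defined)
  G \ add = {carry(b2,right), robot_in(rmC)} \ {robot_in(rmC)} = {carry(b2,right)}
  ∪ pre   = {carry(b2,right)} ∪ {robot_in(rmB)}
          = {carry(b2,right), robot_in(rmB)}

== RESULT ==
["carry(b2,right)", "robot_in(rmB)"]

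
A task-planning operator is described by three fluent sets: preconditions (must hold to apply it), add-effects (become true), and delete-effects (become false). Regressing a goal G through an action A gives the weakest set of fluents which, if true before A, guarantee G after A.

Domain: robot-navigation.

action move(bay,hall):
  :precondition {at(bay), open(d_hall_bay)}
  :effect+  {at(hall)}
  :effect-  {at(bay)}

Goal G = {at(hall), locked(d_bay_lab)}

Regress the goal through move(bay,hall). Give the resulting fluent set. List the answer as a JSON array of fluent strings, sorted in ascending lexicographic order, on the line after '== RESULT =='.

Compute (G \ add) ∪ pre:
  G ∩ del = {}  (empty — regression defined)
  G \ add = {at(hall), locked(d_bay_lab)} \ {at(hall)} = {locked(d_bay_lab)}
  ∪ pre   = {locked(d_bay_lab)} ∪ {at(bay), open(d_hall_bay)}
          = {at(bay), locked(d_bay_lab), open(d_hall_bay)}

== RESULT ==
["at(bay)", "locked(d_bay_lab)", "open(d_hall_bay)"]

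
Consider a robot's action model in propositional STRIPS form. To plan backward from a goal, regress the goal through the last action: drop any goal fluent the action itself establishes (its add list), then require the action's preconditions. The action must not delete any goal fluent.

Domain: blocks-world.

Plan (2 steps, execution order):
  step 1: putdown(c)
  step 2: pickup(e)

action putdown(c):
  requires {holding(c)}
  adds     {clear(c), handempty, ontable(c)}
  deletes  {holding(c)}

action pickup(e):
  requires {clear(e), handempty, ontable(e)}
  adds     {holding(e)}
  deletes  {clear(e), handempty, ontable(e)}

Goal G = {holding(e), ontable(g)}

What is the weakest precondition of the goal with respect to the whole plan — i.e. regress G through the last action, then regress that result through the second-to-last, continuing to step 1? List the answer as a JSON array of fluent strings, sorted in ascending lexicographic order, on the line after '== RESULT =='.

Work backward from the goal:
  through step 2 (pickup(e)): drop {holding(e)}, keep {ontable(g)}, require {clear(e), handempty, ontable(e)}
    → {clear(e), handempty, ontable(e), ontable(g)}
  through step 1 (putdown(c)): drop {handempty}, keep {clear(e), ontable(e), ontable(g)}, require {holding(c)}
    → {clear(e), holding(c), ontable(e), ontable(g)}

== RESULT ==
["clear(e)", "holding(c)", "ontable(e)", "ontable(g)"]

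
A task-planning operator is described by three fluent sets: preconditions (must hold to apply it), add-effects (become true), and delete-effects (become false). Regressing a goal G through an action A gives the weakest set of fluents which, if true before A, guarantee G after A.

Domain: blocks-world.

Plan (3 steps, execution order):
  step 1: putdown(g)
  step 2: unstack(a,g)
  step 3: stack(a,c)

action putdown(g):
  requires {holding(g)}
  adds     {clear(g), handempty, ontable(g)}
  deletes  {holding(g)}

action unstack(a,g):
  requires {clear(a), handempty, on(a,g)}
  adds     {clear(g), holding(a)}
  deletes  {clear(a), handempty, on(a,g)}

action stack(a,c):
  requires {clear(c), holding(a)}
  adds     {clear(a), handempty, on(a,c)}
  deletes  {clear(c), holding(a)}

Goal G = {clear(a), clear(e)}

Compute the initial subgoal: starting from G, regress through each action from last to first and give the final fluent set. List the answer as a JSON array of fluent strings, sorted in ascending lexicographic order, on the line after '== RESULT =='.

Work backward from the goal:
  through step 3 (stack(a,c)): drop {clear(a)}, keep {clear(e)}, require {clear(c), holding(a)}
    → {clear(c), clear(e), holding(a)}
  through step 2 (unstack(a,g)): drop {holding(a)}, keep {clear(c), clear(e)}, require {clear(a), handempty, on(a,g)}
    → {clear(a), clear(c), clear(e), handempty, on(a,g)}
  through step 1 (putdown(g)): drop {handempty}, keep {clear(a), clear(c), clear(e), on(a,g)}, require {holding(g)}
    → {clear(a), clear(c), clear(e), holding(g), on(a,g)}

== RESULT ==
["clear(a)", "clear(c)", "clear(e)", "holding(g)", "on(a,g)"]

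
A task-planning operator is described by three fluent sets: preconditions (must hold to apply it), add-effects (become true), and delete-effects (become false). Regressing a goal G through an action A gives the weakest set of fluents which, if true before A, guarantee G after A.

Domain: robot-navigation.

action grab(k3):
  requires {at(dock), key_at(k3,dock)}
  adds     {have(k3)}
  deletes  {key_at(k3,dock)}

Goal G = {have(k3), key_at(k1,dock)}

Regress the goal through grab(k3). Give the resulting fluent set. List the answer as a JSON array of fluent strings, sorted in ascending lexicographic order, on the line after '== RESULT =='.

Regress:
  G ∩ del = {}  (empty — regression defined)
  G \ add = {have(k3), key_at(k1,dock)} \ {have(k3)} = {key_at(k1,dock)}
  ∪ pre   = {key_at(k1,dock)} ∪ {at(dock), key_at(k3,dock)}
          = {at(dock), key_at(k1,dock), key_at(k3,dock)}

== RESULT ==
["at(dock)", "key_at(k1,dock)", "key_at(k3,dock)"]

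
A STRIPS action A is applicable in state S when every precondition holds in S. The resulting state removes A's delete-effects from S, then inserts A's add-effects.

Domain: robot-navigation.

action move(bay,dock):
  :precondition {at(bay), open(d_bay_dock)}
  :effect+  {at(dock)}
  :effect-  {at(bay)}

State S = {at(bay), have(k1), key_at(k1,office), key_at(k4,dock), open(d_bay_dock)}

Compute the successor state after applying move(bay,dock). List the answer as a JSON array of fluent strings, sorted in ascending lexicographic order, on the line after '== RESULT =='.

Compute (S \ del) ∪ add:
  pre ⊆ S: {at(bay), open(d_bay_dock)} ⊆ S  — applicable
  S \ del = {have(k1), key_at(k1,office), key_at(k4,dock), open(d_bay_dock)}
  ∪ add   = {at(dock), have(k1), key_at(k1,office), key_at(k4,dock), open(d_bay_dock)}

== RESULT ==
["at(dock)", "have(k1)", "key_at(k1,office)", "key_at(k4,dock)", "open(d_bay_dock)"]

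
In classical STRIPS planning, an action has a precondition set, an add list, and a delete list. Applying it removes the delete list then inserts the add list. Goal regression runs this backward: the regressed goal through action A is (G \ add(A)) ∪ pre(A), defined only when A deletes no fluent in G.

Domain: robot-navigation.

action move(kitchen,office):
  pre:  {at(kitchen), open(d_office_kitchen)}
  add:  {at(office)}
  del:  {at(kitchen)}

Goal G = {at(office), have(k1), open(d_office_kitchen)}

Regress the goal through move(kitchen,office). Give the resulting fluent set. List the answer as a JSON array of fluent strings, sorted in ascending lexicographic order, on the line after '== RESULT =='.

Regress:
  G ∩ del = {}  (empty — regression defined)
  G \ add = {at(office), have(k1), open(d_office_kitchen)} \ {at(office)} = {have(k1), open(d_office_kitchen)}
  ∪ pre   = {have(k1), open(d_office_kitchen)} ∪ {at(kitchen), open(d_office_kitchen)}
          = {at(kitchen), have(k1), open(d_office_kitchen)}

== RESULT ==
["at(kitchen)", "have(k1)", "open(d_office_kitchen)"]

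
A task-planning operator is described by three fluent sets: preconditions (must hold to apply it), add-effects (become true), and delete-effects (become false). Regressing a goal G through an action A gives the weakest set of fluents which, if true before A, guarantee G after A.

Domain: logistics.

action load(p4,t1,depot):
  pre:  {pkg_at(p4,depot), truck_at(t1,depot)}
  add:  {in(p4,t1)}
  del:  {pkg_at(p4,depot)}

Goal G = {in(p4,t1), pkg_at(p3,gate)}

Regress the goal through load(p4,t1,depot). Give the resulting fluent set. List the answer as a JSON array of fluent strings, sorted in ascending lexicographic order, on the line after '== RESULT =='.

Compute (G \ add) ∪ pre:
  G ∩ del = {}  (empty — regression defined)
  G \ add = {in(p4,t1), pkg_at(p3,gate)} \ {in(p4,t1)} = {pkg_at(p3,gate)}
  ∪ pre   = {pkg_at(p3,gate)} ∪ {pkg_at(p4,depot), truck_at(t1,depot)}
          = {pkg_at(p3,gate), pkg_at(p4,depot), truck_at(t1,depot)}

== RESULT ==
["pkg_at(p3,gate)", "pkg_at(p4,depot)", "truck_at(t1,depot)"]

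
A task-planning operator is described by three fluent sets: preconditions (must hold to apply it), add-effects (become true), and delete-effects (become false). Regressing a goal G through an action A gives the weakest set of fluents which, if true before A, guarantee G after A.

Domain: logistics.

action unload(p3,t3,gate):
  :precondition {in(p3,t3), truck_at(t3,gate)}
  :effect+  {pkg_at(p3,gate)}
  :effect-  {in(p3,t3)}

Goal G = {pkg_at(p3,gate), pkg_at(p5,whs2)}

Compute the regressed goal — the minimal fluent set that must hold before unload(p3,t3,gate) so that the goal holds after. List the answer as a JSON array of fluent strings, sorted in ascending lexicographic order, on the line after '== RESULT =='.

Compute (G \ add) ∪ pre:
  G ∩ del = {}  (empty — regression defined)
  G \ add = {pkg_at(p3,gate), pkg_at(p5,whs2)} \ {pkg_at(p3,gate)} = {pkg_at(p5,whs2)}
  ∪ pre   = {pkg_at(p5,whs2)} ∪ {in(p3,t3), truck_at(t3,gate)}
          = {in(p3,t3), pkg_at(p5,whs2), truck_at(t3,gate)}

== RESULT ==
["in(p3,t3)", "pkg_at(p5,whs2)", "truck_at(t3,gate)"]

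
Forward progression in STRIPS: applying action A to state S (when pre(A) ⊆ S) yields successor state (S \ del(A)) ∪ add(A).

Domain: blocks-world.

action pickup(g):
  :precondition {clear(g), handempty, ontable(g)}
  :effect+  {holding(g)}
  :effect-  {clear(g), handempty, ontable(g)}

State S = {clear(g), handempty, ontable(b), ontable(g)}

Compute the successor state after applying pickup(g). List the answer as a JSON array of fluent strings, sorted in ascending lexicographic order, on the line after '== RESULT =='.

Compute (S \ del) ∪ add:
  pre ⊆ S: {clear(g), handempty, ontable(g)} ⊆ S  — applicable
  S \ del = {ontable(b)}
  ∪ add   = {holding(g), ontable(b)}

== RESULT ==
["holding(g)", "ontable(b)"]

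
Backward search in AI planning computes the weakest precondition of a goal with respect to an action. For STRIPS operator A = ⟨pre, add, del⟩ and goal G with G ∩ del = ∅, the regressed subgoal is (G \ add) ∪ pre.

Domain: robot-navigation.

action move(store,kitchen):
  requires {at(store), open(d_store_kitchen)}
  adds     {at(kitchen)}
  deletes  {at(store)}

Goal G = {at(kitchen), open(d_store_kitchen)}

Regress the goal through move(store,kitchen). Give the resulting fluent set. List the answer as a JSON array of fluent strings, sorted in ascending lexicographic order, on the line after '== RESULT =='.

Compute (G \ add) ∪ pre:
  G ∩ del = {}  (empty — regression defined)
  G \ add = {at(kitchen), open(d_store_kitchen)} \ {at(kitchen)} = {open(d_store_kitchen)}
  ∪ pre   = {open(d_store_kitchen)} ∪ {at(store), open(d_store_kitchen)}
          = {at(store), open(d_store_kitchen)}

== RESULT ==
["at(store)", "open(d_store_kitchen)"]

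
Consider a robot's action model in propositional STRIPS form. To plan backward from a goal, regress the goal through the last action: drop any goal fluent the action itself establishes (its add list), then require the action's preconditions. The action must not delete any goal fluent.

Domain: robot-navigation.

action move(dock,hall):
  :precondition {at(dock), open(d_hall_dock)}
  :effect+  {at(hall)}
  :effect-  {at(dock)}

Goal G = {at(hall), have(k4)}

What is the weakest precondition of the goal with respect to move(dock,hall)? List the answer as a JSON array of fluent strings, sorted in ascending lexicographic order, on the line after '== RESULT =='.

Regress:
  G ∩ del = {}  (empty — regression defined)
  G \ add = {at(hall), have(k4)} \ {at(hall)} = {have(k4)}
  ∪ pre   = {have(k4)} ∪ {at(dock), open(d_hall_dock)}
          = {at(dock), have(k4), open(d_hall_dock)}

== RESULT ==
["at(dock)", "have(k4)", "open(d_hall_dock)"]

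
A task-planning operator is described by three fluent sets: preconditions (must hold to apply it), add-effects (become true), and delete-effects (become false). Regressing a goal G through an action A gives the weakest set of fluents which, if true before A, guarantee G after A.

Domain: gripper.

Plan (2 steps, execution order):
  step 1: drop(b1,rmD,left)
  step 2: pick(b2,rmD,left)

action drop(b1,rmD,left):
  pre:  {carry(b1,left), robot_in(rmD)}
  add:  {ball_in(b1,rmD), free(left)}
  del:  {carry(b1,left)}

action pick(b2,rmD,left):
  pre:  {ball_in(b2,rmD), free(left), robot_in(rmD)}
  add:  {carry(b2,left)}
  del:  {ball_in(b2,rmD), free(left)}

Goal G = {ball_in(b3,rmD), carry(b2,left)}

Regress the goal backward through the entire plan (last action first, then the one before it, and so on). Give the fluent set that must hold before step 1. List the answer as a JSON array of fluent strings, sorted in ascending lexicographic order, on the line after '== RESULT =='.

Regress step by step:
  through step 2 (pick(b2,rmD,left)): drop {carry(b2,left)}, keep {ball_in(b3,rmD)}, require {ball_in(b2,rmD), free(left), robot_in(rmD)}
    → {ball_in(b2,rmD), ball_in(b3,rmD), free(left), robot_in(rmD)}
  through step 1 (drop(b1,rmD,left)): drop {free(left)}, keep {ball_in(b2,rmD), ball_in(b3,rmD), robot_in(rmD)}, require {carry(b1,left), robot_in(rmD)}
    → {ball_in(b2,rmD), ball_in(b3,rmD), carry(b1,left), robot_in(rmD)}

== RESULT ==
["ball_in(b2,rmD)", "ball_in(b3,rmD)", "carry(b1,left)", "robot_in(rmD)"]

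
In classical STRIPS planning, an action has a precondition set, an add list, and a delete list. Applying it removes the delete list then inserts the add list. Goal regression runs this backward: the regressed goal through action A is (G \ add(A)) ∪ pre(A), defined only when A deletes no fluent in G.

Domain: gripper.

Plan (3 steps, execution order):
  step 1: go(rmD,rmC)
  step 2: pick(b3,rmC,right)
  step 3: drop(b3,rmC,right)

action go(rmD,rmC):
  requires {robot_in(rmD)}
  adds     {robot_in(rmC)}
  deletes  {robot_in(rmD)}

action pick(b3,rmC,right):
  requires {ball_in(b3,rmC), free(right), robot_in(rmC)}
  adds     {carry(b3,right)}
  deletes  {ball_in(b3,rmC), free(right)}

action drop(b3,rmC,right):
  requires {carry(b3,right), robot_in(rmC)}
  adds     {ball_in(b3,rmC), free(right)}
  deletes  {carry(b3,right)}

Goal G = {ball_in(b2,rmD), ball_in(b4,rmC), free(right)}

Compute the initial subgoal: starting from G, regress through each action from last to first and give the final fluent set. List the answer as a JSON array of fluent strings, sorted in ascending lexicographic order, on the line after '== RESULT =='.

Work backward from the goal:
  through step 3 (drop(b3,rmC,right)): drop {free(right)}, keep {ball_in(b2,rmD), ball_in(b4,rmC)}, require {carry(b3,right), robot_in(rmC)}
    → {ball_in(b2,rmD), ball_in(b4,rmC), carry(b3,right), robot_in(rmC)}
  through step 2 (pick(b3,rmC,right)): drop {carry(b3,right)}, keep {ball_in(b2,rmD), ball_in(b4,rmC), robot_in(rmC)}, require {ball_in(b3,rmC), free(right), robot_in(rmC)}
    → {ball_in(b2,rmD), ball_in(b3,rmC), ball_in(b4,rmC), free(right), robot_in(rmC)}
  through step 1 (go(rmD,rmC)): drop {robot_in(rmC)}, keep {ball_in(b2,rmD), ball_in(b3,rmC), ball_in(b4,rmC), free(right)}, require {robot_in(rmD)}
    → {ball_in(b2,rmD), ball_in(b3,rmC), ball_in(b4,rmC), free(right), robot_in(rmD)}

== RESULT ==
["ball_in(b2,rmD)", "ball_in(b3,rmC)", "ball_in(b4,rmC)", "free(right)", "robot_in(rmD)"]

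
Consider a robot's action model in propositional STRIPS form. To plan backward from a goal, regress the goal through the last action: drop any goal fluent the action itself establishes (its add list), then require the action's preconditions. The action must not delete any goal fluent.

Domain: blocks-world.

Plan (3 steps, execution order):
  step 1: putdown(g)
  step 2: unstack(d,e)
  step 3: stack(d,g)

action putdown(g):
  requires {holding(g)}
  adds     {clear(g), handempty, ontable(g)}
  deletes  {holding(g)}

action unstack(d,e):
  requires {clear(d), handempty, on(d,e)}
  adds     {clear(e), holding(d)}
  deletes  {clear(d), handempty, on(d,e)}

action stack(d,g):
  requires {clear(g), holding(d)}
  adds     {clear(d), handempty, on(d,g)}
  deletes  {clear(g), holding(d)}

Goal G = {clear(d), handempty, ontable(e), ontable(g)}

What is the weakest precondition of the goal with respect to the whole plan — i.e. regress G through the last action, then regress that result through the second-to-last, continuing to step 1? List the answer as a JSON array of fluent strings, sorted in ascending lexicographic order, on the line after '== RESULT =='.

Work backward from the goal:
  through step 3 (stack(d,g)): drop {clear(d), handempty}, keep {ontable(e), ontable(g)}, require {clear(g), holding(d)}
    → {clear(g), holding(d), ontable(e), ontable(g)}
  through step 2 (unstack(d,e)): drop {holding(d)}, keep {clear(g), ontable(e), ontable(g)}, require {clear(d), handempty, on(d,e)}
    → {clear(d), clear(g), handempty, on(d,e), ontable(e), ontable(g)}
  through step 1 (putdown(g)): drop {clear(g), handempty, ontable(g)}, keep {clear(d), on(d,e), ontable(e)}, require {holding(g)}
    → {clear(d), holding(g), on(d,e), ontable(e)}

== RESULT ==
["clear(d)", "holding(g)", "on(d,e)", "ontable(e)"]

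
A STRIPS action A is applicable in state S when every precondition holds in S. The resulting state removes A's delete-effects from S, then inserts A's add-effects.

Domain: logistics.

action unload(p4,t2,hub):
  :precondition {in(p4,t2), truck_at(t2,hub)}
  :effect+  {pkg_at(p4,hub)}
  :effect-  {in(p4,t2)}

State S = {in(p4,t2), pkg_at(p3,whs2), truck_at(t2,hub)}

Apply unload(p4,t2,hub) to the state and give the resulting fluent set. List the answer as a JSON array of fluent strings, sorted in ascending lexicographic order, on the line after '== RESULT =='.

Compute (S \ del) ∪ add:
  pre ⊆ S: {in(p4,t2), truck_at(t2,hub)} ⊆ S  — applicable
  S \ del = {pkg_at(p3,whs2), truck_at(t2,hub)}
  ∪ add   = {pkg_at(p3,whs2), pkg_at(p4,hub), truck_at(t2,hub)}

== RESULT ==
["pkg_at(p3,whs2)", "pkg_at(p4,hub)", "truck_at(t2,hub)"]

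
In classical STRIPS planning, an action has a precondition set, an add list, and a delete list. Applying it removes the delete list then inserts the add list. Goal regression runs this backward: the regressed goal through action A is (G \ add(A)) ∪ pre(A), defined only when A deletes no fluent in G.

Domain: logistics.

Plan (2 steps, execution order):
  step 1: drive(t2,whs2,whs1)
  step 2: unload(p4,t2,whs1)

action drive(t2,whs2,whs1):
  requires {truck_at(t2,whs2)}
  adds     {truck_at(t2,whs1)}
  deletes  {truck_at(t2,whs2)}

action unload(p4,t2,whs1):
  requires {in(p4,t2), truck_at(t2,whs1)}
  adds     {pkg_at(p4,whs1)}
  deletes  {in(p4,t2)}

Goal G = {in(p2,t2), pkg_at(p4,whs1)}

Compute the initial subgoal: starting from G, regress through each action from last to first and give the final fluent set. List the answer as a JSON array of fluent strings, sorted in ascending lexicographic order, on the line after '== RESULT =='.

Work backward from the goal:
  through step 2 (unload(p4,t2,whs1)): drop {pkg_at(p4,whs1)}, keep {in(p2,t2)}, require {in(p4,t2), truck_at(t2,whs1)}
    → {in(p2,t2), in(p4,t2), truck_at(t2,whs1)}
  through step 1 (drive(t2,whs2,whs1)): drop {truck_at(t2,whs1)}, keep {in(p2,t2), in(p4,t2)}, require {truck_at(t2,whs2)}
    → {in(p2,t2), in(p4,t2), truck_at(t2,whs2)}

== RESULT ==
["in(p2,t2)", "in(p4,t2)", "truck_at(t2,whs2)"]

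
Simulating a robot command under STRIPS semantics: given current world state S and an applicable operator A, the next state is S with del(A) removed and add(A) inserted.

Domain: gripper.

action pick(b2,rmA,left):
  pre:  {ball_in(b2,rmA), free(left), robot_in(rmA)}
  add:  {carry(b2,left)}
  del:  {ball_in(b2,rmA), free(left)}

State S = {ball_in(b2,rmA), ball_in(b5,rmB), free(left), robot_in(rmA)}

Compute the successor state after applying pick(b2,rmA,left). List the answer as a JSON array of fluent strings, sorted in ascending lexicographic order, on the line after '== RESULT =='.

Progress:
  pre ⊆ S: {ball_in(b2,rmA), free(left), robot_in(rmA)} ⊆ S  — applicable
  S \ del = {ball_in(b5,rmB), robot_in(rmA)}
  ∪ add   = {ball_in(b5,rmB), carry(b2,left), robot_in(rmA)}

== RESULT ==
["ball_in(b5,rmB)", "carry(b2,left)", "robot_in(rmA)"]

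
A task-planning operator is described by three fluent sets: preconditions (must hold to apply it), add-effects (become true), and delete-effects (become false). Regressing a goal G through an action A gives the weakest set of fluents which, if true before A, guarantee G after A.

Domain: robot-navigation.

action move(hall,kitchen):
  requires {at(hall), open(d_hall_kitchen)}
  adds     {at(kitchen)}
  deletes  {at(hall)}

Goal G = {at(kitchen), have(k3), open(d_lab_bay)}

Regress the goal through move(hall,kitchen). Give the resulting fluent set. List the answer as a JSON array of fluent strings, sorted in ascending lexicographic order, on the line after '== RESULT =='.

Compute (G \ add) ∪ pre:
  G ∩ del = {}  (empty — regression defined)
  G \ add = {at(kitchen), have(k3), open(d_lab_bay)} \ {at(kitchen)} = {have(k3), open(d_lab_bay)}
  ∪ pre   = {have(k3), open(d_lab_bay)} ∪ {at(hall), open(d_hall_kitchen)}
          = {at(hall), have(k3), open(d_hall_kitchen), open(d_lab_bay)}

== RESULT ==
["at(hall)", "have(k3)", "open(d_hall_kitchen)", "open(d_lab_bay)"]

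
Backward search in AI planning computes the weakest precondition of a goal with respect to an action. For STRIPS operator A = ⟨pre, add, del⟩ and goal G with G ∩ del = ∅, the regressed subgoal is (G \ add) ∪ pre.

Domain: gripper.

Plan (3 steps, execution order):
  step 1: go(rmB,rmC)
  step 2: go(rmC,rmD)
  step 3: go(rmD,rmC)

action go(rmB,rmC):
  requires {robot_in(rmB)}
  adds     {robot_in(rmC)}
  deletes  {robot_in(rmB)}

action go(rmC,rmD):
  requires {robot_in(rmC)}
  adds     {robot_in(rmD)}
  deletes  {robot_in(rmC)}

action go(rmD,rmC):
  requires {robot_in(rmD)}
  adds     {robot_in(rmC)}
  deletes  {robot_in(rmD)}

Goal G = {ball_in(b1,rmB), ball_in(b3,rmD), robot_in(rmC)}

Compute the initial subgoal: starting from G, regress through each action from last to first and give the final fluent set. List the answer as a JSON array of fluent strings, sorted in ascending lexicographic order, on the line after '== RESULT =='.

Regress step by step:
  through step 3 (go(rmD,rmC)): drop {robot_in(rmC)}, keep {ball_in(b1,rmB), ball_in(b3,rmD)}, require {robot_in(rmD)}
    → {ball_in(b1,rmB), ball_in(b3,rmD), robot_in(rmD)}
  through step 2 (go(rmC,rmD)): drop {robot_in(rmD)}, keep {ball_in(b1,rmB), ball_in(b3,rmD)}, require {robot_in(rmC)}
    → {ball_in(b1,rmB), ball_in(b3,rmD), robot_in(rmC)}
  through step 1 (go(rmB,rmC)): drop {robot_in(rmC)}, keep {ball_in(b1,rmB), ball_in(b3,rmD)}, require {robot_in(rmB)}
    → {ball_in(b1,rmB), ball_in(b3,rmD), robot_in(rmB)}

== RESULT ==
["ball_in(b1,rmB)", "ball_in(b3,rmD)", "robot_in(rmB)"]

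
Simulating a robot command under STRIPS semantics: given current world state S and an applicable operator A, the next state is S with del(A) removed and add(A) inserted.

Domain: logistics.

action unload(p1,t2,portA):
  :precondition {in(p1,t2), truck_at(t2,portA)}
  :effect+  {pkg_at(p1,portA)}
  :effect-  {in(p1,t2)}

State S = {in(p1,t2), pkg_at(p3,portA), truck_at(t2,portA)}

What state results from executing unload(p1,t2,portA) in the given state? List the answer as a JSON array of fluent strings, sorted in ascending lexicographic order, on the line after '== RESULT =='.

Compute (S \ del) ∪ add:
  pre ⊆ S: {in(p1,t2), truck_at(t2,portA)} ⊆ S  — applicable
  S \ del = {pkg_at(p3,portA), truck_at(t2,portA)}
  ∪ add   = {pkg_at(p1,portA), pkg_at(p3,portA), truck_at(t2,portA)}

== RESULT ==
["pkg_at(p1,portA)", "pkg_at(p3,portA)", "truck_at(t2,portA)"]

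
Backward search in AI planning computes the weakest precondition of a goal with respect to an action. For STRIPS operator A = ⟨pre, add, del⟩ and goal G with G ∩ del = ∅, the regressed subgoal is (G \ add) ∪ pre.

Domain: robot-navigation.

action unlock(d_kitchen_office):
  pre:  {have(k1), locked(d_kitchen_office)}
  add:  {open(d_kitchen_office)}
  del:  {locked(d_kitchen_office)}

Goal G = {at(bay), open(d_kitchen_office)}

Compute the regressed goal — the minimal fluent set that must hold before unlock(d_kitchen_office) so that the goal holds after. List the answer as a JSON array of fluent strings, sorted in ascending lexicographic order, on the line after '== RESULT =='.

Compute (G \ add) ∪ pre:
  G ∩ del = {}  (empty — regression defined)
  G \ add = {at(bay), open(d_kitchen_office)} \ {open(d_kitchen_office)} = {at(bay)}
  ∪ pre   = {at(bay)} ∪ {have(k1), locked(d_kitchen_office)}
          = {at(bay), have(k1), locked(d_kitchen_office)}

== RESULT ==
["at(bay)", "have(k1)", "locked(d_kitchen_office)"]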